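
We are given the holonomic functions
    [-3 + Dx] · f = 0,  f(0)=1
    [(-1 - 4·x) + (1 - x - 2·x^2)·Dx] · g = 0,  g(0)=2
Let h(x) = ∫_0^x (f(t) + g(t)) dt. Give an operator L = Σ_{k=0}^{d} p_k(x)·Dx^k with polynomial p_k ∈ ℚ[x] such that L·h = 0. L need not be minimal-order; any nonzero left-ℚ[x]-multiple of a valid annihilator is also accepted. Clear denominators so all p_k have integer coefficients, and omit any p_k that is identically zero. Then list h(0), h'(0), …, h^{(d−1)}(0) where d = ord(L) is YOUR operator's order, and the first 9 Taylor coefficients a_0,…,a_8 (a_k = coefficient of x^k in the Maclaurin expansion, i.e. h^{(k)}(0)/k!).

L = (9 + 9·x + 126·x^2 + 72·x^3)·Dx + (3 - 30·x - 51·x^2 + 36·x^3 + 36·x^4)·Dx^2 + (-2 + 9·x + 3·x^2 - 20·x^3 - 12·x^4)·Dx^3  (order 3).
h: a_k = 0, 3, 5/2, 7/2, 29/8, 203/40, 587/80, 6961/560, 95443/4480, …
ICs: h(0) = 0, h′(0) = 3, h′′(0) = 5.

f: a_k = 1, 3, 9/2, 9/2, 27/8, 81/40, 81/80, 243/560, 729/4480, …
g: a_k = 2, 2, 6, 10, 22, 42, 86, 170, 342, …
L₀ := lclm(L_f,L_g); ord L₀ ≤ 1+1.
h=∫₀ˣh₀: take L = L₀·Dx.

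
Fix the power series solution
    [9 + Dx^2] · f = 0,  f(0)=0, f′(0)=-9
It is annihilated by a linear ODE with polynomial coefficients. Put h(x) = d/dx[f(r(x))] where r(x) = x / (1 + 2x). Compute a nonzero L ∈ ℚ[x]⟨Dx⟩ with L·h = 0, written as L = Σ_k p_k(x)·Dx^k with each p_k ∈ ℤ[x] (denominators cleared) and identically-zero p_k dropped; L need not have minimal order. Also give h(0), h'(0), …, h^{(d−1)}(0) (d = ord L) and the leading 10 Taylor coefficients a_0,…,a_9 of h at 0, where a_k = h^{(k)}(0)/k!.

f: a_k = 0, -9, 0, 27/2, 0, -243/40, 0, 729/560, 0, -729/4480, …
f∘r: x↦r, Dx↦Dx/r' in L_f ⇒ L₀.
h₀' ⇒ L via d/dx closure of L₀.
L = (33 + 96·x + 96·x^2) + (12 + 72·x + 144·x^2 + 96·x^3)·Dx + (1 + 8·x + 24·x^2 + 32·x^3 + 16·x^4)·Dx^2  (order 2).
h: a_k = -9, 36, -135/2, -36, 6957/8, -8775/2, 1288449/80, -249489/5, 122811795/896, -76109535/224, …
ICs: h(0) = -9, h′(0) = 36.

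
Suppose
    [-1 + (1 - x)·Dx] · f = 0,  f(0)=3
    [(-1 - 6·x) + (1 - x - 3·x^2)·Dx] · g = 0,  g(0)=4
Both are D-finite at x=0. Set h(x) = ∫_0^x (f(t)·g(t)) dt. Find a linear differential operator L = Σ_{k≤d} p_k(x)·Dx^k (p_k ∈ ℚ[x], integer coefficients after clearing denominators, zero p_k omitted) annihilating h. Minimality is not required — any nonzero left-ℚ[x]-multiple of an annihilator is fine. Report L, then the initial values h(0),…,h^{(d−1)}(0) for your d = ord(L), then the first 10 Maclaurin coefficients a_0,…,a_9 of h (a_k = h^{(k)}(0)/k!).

L = (-2 - 4·x + 9·x^2)·Dx + (1 - 2·x - 2·x^2 + 3·x^3)·Dx^2  (order 2).
h: a_k = 0, 12, 12, 24, 39, 384/5, 144, 2028/7, 579, 1192, …
ICs: h(0) = 0, h′(0) = 12.

f: a_k = 3, 3, 3, 3, 3, 3, 3, 3, 3, 3, …
g: a_k = 4, 4, 16, 28, 76, 160, 388, 868, 2032, 4636, …
Product ⇒ symmetric product L₀, ord ≤ 1.
h=∫₀ˣh₀: take L = L₀·Dx.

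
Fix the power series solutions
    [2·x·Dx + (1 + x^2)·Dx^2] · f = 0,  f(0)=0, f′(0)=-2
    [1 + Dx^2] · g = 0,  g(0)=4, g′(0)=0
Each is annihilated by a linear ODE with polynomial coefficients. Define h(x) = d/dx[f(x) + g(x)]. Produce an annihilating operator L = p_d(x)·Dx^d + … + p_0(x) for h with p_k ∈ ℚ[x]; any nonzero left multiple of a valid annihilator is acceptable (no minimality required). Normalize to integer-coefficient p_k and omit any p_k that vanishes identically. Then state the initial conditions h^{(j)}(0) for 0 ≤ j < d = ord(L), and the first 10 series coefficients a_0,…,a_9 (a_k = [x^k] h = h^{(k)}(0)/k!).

f: a_k = 0, -2, 0, 2/3, 0, -2/5, 0, 2/7, 0, -2/9, …
g: a_k = 4, 0, -2, 0, 1/6, 0, -1/180, 0, 1/10080, 0, …
Sum ⇒ L₀ = lclm(L_f,L_g) in ℚ(x)⟨Dx⟩.
h₀' ⇒ L via d/dx closure of L₀.
L = (-22·x + 28·x^3 + 2·x^5) + (-1 + 7·x^2 + 9·x^4 + x^6)·Dx + (-22·x + 28·x^3 + 2·x^5)·Dx^2 + (-1 + 7·x^2 + 9·x^4 + x^6)·Dx^3  (order 3).
h: a_k = -2, -4, 2, 2/3, -2, -1/30, 2, 1/1260, -2, -1/90720, …
ICs: h(0) = -2, h′(0) = -4, h′′(0) = 4.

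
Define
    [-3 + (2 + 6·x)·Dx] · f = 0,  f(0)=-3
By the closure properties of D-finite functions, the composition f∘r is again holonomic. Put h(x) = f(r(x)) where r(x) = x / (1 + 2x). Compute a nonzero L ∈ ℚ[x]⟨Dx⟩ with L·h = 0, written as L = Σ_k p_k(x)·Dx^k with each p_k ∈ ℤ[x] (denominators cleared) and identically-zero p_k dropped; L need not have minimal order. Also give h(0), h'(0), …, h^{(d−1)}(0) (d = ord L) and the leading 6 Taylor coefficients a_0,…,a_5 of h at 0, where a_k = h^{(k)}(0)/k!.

L = -3 + (2 + 14·x + 20·x^2)·Dx  (order 1).
h: a_k = -3, -9/2, 99/8, -585/16, 14895/128, -101727/256, …
ICs: h(0) = -3.

f: a_k = -3, -9/2, 27/8, -81/16, 1215/128, -5103/256, …
h₀=f(r): pull back L_f along r ⇒ L₀.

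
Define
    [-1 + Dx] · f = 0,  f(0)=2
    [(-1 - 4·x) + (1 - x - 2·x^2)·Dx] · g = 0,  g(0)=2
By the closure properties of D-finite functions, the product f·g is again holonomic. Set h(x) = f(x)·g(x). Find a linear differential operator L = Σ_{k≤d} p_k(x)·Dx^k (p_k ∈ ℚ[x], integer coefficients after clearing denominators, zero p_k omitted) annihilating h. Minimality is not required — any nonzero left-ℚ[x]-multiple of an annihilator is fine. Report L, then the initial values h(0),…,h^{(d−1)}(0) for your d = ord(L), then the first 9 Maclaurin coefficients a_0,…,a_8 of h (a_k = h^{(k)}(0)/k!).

f: a_k = 2, 2, 1, 1/3, 1/12, 1/60, 1/360, 1/2520, 1/20160, …
g: a_k = 2, 2, 6, 10, 22, 42, 86, 170, 342, …
f·g: L₀ = L_f ⊗_s L_g, ord ≤ 1·1.
L = (2 + 3·x - 2·x^2) + (-1 + x + 2·x^2)·Dx  (order 1).
h: a_k = 4, 8, 18, 104/3, 425/6, 701/5, 50737/180, 177116/315, 3783419/3360, …
ICs: h(0) = 4.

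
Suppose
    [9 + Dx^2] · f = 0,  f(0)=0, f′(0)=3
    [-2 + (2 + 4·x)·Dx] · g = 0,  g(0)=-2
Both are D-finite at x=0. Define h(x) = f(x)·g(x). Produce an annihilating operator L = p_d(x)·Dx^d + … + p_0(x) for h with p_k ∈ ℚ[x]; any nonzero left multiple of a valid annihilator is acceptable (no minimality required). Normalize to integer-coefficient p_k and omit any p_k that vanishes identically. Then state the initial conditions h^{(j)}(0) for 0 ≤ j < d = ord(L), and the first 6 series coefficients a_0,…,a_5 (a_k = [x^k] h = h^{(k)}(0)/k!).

L = (12 + 36·x + 36·x^2) + (-2 - 4·x)·Dx + (1 + 4·x + 4·x^2)·Dx^2  (order 2).
h: a_k = 0, -6, -6, 12, 6, -24/5, …
ICs: h(0) = 0, h′(0) = -6.

f: a_k = 0, 3, 0, -9/2, 0, 81/40, …
g: a_k = -2, -2, 1, -1, 5/4, -7/4, …
f·g: L₀ = L_f ⊗_s L_g, ord ≤ 2·1.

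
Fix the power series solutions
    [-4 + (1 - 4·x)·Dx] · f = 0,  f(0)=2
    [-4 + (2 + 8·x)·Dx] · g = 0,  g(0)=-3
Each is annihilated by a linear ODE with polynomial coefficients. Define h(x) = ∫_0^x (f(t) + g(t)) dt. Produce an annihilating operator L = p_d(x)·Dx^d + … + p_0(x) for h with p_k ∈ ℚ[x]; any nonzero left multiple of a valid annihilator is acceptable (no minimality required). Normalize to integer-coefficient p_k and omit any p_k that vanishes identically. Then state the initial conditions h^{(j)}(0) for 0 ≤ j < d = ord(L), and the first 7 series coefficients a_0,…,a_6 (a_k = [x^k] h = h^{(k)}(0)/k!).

L = (-40 - 96·x)·Dx + (18 + 112·x + 288·x^2)·Dx^2 + (-1 - 12·x + 16·x^2 + 192·x^3)·Dx^3  (order 3).
h: a_k = 0, -1, 1, 38/3, 29, 542/5, 982/3, …
ICs: h(0) = 0, h′(0) = -1, h′′(0) = 2.

f: a_k = 2, 8, 32, 128, 512, 2048, 8192, …
g: a_k = -3, -6, 6, -12, 30, -84, 252, …
Weyl lclm of L_f,L_g ⇒ L₀ (ord ≤ 2).
h=∫₀ˣh₀: take L = L₀·Dx.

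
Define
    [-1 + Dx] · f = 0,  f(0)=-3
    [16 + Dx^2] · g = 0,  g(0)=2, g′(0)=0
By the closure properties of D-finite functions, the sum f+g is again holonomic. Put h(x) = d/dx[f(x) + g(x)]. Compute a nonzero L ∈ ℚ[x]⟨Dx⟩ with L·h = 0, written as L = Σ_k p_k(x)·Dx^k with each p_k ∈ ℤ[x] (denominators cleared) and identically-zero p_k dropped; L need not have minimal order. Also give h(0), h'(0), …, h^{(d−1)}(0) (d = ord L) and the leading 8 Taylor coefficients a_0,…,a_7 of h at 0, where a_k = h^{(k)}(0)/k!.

f: a_k = -3, -3, -3/2, -1/2, -1/8, -1/40, -1/240, -1/1680, …
g: a_k = 2, 0, -16, 0, 64/3, 0, -512/45, 0, …
Weyl lclm of L_f,L_g ⇒ L₀ (ord ≤ 3).
h=h₀': d/dx-closure on L₀ ⇒ L.
L = 16 - 16·Dx + Dx^2 - Dx^3  (order 3).
h: a_k = -3, -35, -3/2, 509/6, -1/8, -1639/24, -1/240, 131069/5040, …
ICs: h(0) = -3, h′(0) = -35, h′′(0) = -3.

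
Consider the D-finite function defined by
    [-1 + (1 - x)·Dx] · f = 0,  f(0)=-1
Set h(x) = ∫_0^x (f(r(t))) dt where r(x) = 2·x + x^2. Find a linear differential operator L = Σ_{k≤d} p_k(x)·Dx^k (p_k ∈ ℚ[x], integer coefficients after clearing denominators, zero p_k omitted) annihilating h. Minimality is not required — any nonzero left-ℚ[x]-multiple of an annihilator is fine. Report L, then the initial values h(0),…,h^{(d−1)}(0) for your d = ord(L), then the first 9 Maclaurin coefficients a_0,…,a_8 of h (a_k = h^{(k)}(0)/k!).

L = (2 + 2·x)·Dx + (-1 + 2·x + x^2)·Dx^2  (order 2).
h: a_k = 0, -1, -1, -5/3, -3, -29/5, -35/3, -169/7, -51, …
ICs: h(0) = 0, h′(0) = -1.

f: a_k = -1, -1, -1, -1, -1, -1, -1, -1, -1, …
L₀ from L_f via x↦r, Dx↦r'^{-1}Dx.
∫: right-multiply L₀ by Dx.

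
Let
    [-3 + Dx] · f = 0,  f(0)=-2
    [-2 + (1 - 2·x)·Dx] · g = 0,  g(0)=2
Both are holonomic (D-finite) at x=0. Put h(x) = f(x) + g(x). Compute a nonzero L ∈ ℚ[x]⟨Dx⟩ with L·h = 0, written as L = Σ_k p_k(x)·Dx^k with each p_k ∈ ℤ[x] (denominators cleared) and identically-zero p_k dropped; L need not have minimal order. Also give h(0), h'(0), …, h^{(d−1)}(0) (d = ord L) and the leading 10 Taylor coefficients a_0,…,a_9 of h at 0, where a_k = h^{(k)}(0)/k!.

f: a_k = -2, -6, -9, -9, -27/4, -81/20, -81/40, -243/280, -729/2240, -243/2240, …
g: a_k = 2, 4, 8, 16, 32, 64, 128, 256, 512, 1024, …
f+g: L₀ = lclm(L_f,L_g), ord ≤ 1+1.
L = (6 + 36·x) + (1 - 36·x + 36·x^2)·Dx + (-1 + 8·x - 12·x^2)·Dx^2  (order 2).
h: a_k = 0, -2, -1, 7, 101/4, 1199/20, 5039/40, 71437/280, 1146151/2240, 2293517/2240, …
ICs: h(0) = 0, h′(0) = -2.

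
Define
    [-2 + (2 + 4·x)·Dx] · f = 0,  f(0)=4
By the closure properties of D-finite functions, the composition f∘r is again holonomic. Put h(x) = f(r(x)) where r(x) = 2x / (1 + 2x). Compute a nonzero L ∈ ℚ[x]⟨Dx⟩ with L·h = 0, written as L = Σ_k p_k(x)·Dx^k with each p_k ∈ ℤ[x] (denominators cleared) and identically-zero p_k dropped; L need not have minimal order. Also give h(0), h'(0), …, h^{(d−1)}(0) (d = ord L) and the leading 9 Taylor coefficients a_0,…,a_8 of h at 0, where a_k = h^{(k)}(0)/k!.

L = -2 + (1 + 8·x + 12·x^2)·Dx  (order 1).
h: a_k = 4, 8, -24, 80, -296, 1200, -5232, 24096, -115560, …
ICs: h(0) = 4.

f: a_k = 4, 4, -2, 2, -5/2, 7/2, -21/4, 33/4, -429/32, …
L₀ from L_f via x↦r, Dx↦r'^{-1}Dx.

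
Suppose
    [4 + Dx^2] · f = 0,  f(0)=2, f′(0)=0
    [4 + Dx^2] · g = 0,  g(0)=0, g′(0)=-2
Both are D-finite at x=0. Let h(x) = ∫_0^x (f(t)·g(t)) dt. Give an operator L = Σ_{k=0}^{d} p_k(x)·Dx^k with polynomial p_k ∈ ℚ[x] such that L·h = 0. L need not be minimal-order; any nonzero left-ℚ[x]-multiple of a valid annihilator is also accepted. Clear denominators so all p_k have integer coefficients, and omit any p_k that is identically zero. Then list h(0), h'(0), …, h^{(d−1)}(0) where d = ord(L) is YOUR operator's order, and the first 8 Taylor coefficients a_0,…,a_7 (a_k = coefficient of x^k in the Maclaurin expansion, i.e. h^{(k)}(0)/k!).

f: a_k = 2, 0, -4, 0, 4/3, 0, -8/45, 0, …
g: a_k = 0, -2, 0, 4/3, 0, -4/15, 0, 8/315, …
h₀=f·g: eliminate ⇒ L₀, order ≤ 2·2.
h=∫₀ˣh₀: take L = L₀·Dx.
L = 16·Dx^2 + Dx^4  (order 4).
h: a_k = 0, 0, -2, 0, 8/3, 0, -64/45, 0, …
ICs: h(0) = 0, h′(0) = 0, h′′(0) = -4, h′′′(0) = 0.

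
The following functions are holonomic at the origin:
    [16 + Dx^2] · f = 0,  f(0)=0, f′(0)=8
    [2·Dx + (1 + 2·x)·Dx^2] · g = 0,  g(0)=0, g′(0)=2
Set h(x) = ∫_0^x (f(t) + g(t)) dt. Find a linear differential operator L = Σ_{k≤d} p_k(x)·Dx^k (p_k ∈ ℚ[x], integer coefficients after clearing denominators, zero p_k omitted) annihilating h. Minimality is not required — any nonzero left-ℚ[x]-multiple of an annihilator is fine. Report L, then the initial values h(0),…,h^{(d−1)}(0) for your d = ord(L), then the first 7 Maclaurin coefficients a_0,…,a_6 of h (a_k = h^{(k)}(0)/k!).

f: a_k = 0, 8, 0, -64/3, 0, 256/15, 0, …
g: a_k = 0, 2, -2, 8/3, -4, 32/5, -32/3, …
Sum ⇒ L₀ = lclm(L_f,L_g) in ℚ(x)⟨Dx⟩.
h=∫h₀ ⇒ L = L₀·Dx.
L = (160 + 256·x + 256·x^2)·Dx^2 + (48 + 224·x + 384·x^2 + 256·x^3)·Dx^3 + (10 + 16·x + 16·x^2)·Dx^4 + (3 + 14·x + 24·x^2 + 16·x^3)·Dx^5  (order 5).
h: a_k = 0, 0, 5, -2/3, -14/3, -4/5, 176/45, …
ICs: h(0) = 0, h′(0) = 0, h′′(0) = 10, h′′′(0) = -4, h′′′′(0) = -112.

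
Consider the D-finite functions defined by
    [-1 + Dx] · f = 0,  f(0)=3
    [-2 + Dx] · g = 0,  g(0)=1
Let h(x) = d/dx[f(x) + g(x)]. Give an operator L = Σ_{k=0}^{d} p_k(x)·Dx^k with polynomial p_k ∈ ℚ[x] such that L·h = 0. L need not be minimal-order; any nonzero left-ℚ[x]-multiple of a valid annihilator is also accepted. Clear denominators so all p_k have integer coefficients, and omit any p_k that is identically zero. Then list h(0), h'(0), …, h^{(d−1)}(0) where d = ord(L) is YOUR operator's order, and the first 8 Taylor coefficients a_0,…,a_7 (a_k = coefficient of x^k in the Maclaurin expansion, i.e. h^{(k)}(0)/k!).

f: a_k = 3, 3, 3/2, 1/2, 1/8, 1/40, 1/240, 1/1680, …
g: a_k = 1, 2, 2, 4/3, 2/3, 4/15, 4/45, 8/315, …
L₀ := lclm(L_f,L_g); ord L₀ ≤ 1+1.
Derive L from L₀ (diff closure).
L = 2 - 3·Dx + Dx^2  (order 2).
h: a_k = 5, 7, 11/2, 19/6, 35/24, 67/120, 131/720, 37/720, …
ICs: h(0) = 5, h′(0) = 7.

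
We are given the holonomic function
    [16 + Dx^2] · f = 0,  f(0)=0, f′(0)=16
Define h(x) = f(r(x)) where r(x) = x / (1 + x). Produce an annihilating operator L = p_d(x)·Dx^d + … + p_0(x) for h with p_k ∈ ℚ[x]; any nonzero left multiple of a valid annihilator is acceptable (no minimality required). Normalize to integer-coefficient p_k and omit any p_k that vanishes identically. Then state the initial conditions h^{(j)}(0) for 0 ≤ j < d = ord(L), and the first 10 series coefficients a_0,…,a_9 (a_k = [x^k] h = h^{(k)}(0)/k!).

f: a_k = 0, 16, 0, -128/3, 0, 512/15, 0, -4096/315, 0, 8192/2835, …
Change of var in L_f (x↦r) gives L₀.
L = 16 + (2 + 6·x + 6·x^2 + 2·x^3)·Dx + (1 + 4·x + 6·x^2 + 4·x^3 + x^4)·Dx^2  (order 2).
h: a_k = 0, 16, -16, -80/3, 112, -3088/15, 240, -39376/315, -10064/45, 481648/567, …
ICs: h(0) = 0, h′(0) = 16.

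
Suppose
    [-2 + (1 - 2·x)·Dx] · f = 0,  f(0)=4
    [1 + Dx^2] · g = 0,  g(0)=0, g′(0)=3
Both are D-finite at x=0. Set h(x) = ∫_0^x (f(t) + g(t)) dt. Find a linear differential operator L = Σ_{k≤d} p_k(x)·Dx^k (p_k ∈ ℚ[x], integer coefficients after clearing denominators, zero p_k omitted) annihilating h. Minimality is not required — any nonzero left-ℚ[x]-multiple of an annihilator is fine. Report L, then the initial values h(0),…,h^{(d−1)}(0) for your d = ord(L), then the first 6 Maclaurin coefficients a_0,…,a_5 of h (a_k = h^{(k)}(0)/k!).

L = (50 - 8·x + 8·x^2)·Dx + (-9 + 22·x - 12·x^2 + 8·x^3)·Dx^2 + (50 - 8·x + 8·x^2)·Dx^3 + (-9 + 22·x - 12·x^2 + 8·x^3)·Dx^4  (order 4).
h: a_k = 0, 4, 11/2, 16/3, 63/8, 64/5, …
ICs: h(0) = 0, h′(0) = 4, h′′(0) = 11, h′′′(0) = 32.

f: a_k = 4, 8, 16, 32, 64, 128, …
g: a_k = 0, 3, 0, -1/2, 0, 1/40, …
Weyl lclm of L_f,L_g ⇒ L₀ (ord ≤ 3).
∫: right-multiply L₀ by Dx.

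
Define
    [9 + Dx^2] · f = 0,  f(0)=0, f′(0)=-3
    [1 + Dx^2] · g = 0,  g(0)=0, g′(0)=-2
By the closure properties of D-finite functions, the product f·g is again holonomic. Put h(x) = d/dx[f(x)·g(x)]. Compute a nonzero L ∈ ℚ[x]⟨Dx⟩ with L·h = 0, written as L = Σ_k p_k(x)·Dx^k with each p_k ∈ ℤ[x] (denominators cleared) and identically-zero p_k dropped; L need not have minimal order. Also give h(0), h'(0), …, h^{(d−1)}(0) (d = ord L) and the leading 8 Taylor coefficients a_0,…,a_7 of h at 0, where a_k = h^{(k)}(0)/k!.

f: a_k = 0, -3, 0, 9/2, 0, -81/40, 0, 243/560, …
g: a_k = 0, -2, 0, 1/3, 0, -1/60, 0, 1/2520, …
L₀ := L_f ⊗_s L_g (sym. prod.), ord ≤ 4.
Differentiate: ansatz ord ≤ ord L₀ ⇒ L.
L = 64 + 20·Dx^2 + Dx^4  (order 4).
h: a_k = 0, 12, 0, -40, 0, 168/5, 0, -272/21, …
ICs: h(0) = 0, h′(0) = 12, h′′(0) = 0, h′′′(0) = -240.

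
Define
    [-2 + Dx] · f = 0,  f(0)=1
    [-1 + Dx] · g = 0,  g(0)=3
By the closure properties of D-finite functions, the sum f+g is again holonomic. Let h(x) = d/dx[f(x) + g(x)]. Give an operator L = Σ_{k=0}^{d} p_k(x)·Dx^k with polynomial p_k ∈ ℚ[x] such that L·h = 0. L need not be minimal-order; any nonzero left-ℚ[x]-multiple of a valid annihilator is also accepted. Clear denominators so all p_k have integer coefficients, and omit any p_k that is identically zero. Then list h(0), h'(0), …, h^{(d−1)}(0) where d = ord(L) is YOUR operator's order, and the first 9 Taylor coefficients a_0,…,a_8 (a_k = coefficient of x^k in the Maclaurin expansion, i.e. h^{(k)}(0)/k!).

L = 2 - 3·Dx + Dx^2  (order 2).
h: a_k = 5, 7, 11/2, 19/6, 35/24, 67/120, 131/720, 37/720, 103/8064, …
ICs: h(0) = 5, h′(0) = 7.

f: a_k = 1, 2, 2, 4/3, 2/3, 4/15, 4/45, 8/315, 2/315, …
g: a_k = 3, 3, 3/2, 1/2, 1/8, 1/40, 1/240, 1/1680, 1/13440, …
f+g: L₀ = lclm(L_f,L_g), ord ≤ 1+1.
Differentiate: ansatz ord ≤ ord L₀ ⇒ L.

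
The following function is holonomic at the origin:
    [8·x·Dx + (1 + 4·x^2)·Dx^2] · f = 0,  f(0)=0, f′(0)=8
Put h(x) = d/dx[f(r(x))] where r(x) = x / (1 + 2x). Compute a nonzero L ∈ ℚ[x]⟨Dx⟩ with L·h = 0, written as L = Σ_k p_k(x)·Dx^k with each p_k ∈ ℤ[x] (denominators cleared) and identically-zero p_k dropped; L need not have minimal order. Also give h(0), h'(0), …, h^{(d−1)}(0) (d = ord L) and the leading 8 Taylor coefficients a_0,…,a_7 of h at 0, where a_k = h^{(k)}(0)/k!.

f: a_k = 0, 8, 0, -32/3, 0, 128/5, 0, -512/7, …
L₀ from L_f via x↦r, Dx↦r'^{-1}Dx.
Derive L from L₀ (diff closure).
L = (4 + 16·x) + (1 + 4·x + 8·x^2)·Dx  (order 1).
h: a_k = 8, -32, 64, 0, -512, 2048, -4096, 0, …
ICs: h(0) = 8.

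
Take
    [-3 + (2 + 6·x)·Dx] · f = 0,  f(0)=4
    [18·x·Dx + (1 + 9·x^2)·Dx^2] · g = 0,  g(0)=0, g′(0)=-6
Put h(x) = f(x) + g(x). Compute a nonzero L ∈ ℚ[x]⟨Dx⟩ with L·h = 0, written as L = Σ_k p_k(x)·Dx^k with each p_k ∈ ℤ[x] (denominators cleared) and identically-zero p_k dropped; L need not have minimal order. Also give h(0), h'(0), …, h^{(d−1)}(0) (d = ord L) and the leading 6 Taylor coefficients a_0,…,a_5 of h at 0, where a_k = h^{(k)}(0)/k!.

L = (-36 - 270·x + 972·x^2 + 1458·x^3)·Dx + (-33 - 144·x + 270·x^2 + 3888·x^3 + 5103·x^4)·Dx^2 + (-2 + 18·x + 108·x^2 + 324·x^3 + 1134·x^4 + 1458·x^5)·Dx^3  (order 3).
h: a_k = 4, 0, -9/2, 99/4, -405/32, -22599/320, …
ICs: h(0) = 4, h′(0) = 0, h′′(0) = -9.

f: a_k = 4, 6, -9/2, 27/4, -405/32, 1701/64, …
g: a_k = 0, -6, 0, 18, 0, -486/5, …
h₀=f+g: left-lcm gives L₀, ord ≤ 3.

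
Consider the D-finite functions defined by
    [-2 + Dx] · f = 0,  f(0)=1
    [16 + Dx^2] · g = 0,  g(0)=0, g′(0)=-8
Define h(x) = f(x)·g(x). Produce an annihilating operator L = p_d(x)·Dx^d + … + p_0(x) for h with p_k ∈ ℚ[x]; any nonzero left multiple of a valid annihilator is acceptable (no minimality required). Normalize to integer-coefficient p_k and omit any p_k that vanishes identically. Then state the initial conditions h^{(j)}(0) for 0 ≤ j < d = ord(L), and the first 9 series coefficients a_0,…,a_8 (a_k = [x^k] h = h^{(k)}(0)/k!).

f: a_k = 1, 2, 2, 4/3, 2/3, 4/15, 4/45, 8/315, 2/315, …
g: a_k = 0, -8, 0, 64/3, 0, -256/15, 0, 2048/315, 0, …
f·g: L₀ = L_f ⊗_s L_g, ord ≤ 1·2.
L = 20 - 4·Dx + Dx^2  (order 2).
h: a_k = 0, -8, -16, 16/3, 32, 304/15, -352/45, -4448/315, -64/15, …
ICs: h(0) = 0, h′(0) = -8.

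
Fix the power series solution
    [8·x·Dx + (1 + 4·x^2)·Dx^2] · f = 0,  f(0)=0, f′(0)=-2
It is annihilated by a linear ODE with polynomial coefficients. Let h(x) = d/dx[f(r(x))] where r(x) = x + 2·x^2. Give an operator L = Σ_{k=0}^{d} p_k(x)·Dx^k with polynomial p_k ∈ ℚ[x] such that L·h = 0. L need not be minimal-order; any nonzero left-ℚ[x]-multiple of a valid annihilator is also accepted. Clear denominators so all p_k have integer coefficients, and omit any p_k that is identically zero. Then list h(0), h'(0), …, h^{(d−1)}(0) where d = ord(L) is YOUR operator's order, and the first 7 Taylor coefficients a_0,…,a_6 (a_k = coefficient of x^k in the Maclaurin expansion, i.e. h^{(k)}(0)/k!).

f: a_k = 0, -2, 0, 8/3, 0, -32/5, 0, …
L₀ from L_f via x↦r, Dx↦r'^{-1}Dx.
Derive L from L₀ (diff closure).
L = (-4 + 8·x + 64·x^2 + 192·x^3 + 192·x^4) + (1 + 4·x + 4·x^2 + 32·x^3 + 80·x^4 + 64·x^5)·Dx  (order 1).
h: a_k = -2, -8, 8, 64, 128, -256, -1664, …
ICs: h(0) = -2.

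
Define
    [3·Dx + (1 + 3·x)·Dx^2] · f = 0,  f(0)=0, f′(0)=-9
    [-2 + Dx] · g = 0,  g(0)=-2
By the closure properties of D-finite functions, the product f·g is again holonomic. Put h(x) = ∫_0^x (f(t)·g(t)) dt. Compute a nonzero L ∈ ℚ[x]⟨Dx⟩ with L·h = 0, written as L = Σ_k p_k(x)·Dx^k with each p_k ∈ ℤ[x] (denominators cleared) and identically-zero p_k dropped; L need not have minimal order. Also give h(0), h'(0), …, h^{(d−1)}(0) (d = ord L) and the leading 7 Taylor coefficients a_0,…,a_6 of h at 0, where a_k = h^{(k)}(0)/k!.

f: a_k = 0, -9, 27/2, -27, 243/4, -729/5, 729/2, …
g: a_k = -2, -4, -4, -8/3, -4/3, -8/15, -8/45, …
Sym-product of L_f,L_g gives L₀ (≤ ord 2).
∫: right-multiply L₀ by Dx.
L = (-2 + 12·x)·Dx + (-1 - 12·x)·Dx^2 + (1 + 3·x)·Dx^3  (order 3).
h: a_k = 0, 0, 9, 3, 9, -87/10, 221/10, …
ICs: h(0) = 0, h′(0) = 0, h′′(0) = 18.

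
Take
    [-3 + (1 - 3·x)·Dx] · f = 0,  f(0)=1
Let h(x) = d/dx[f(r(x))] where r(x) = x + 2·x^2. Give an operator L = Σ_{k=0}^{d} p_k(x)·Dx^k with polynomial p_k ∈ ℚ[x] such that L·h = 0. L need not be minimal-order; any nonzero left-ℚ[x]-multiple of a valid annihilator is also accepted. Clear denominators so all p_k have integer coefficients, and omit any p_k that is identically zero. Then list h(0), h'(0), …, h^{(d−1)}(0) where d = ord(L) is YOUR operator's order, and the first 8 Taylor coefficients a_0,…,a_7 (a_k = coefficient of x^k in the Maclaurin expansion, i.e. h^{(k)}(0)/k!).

L = (10 + 36·x + 72·x^2) + (-1 - x + 18·x^2 + 24·x^3)·Dx  (order 1).
h: a_k = 3, 30, 189, 1116, 6075, 31914, 162729, 813240, …
ICs: h(0) = 3.

f: a_k = 1, 3, 9, 27, 81, 243, 729, 2187, …
L₀ from L_f via x↦r, Dx↦r'^{-1}Dx.
Differentiate: ansatz ord ≤ ord L₀ ⇒ L.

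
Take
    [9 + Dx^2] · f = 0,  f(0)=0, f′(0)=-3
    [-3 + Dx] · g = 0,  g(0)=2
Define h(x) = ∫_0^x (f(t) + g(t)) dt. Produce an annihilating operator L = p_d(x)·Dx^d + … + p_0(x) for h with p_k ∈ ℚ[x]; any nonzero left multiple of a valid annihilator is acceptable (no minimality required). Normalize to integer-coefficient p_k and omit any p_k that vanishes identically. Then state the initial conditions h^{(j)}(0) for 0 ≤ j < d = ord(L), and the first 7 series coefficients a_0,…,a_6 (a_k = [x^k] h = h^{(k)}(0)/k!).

L = -27·Dx + 9·Dx^2 - 3·Dx^3 + Dx^4  (order 4).
h: a_k = 0, 2, 3/2, 3, 27/8, 27/20, 27/80, …
ICs: h(0) = 0, h′(0) = 2, h′′(0) = 3, h′′′(0) = 18.

f: a_k = 0, -3, 0, 9/2, 0, -81/40, 0, …
g: a_k = 2, 6, 9, 9, 27/4, 81/20, 81/40, …
Sum ⇒ L₀ = lclm(L_f,L_g) in ℚ(x)⟨Dx⟩.
h=∫h₀ ⇒ L = L₀·Dx.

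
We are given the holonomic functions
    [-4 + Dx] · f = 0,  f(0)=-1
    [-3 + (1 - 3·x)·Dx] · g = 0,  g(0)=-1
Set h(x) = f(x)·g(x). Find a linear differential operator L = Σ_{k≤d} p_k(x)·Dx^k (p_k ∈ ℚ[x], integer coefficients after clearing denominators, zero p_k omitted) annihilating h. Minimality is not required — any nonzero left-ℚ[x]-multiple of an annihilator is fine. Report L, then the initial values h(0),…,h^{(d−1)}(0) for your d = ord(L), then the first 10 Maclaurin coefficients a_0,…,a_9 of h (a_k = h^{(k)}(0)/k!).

f: a_k = -1, -4, -8, -32/3, -32/3, -128/15, -256/45, -1024/315, -512/315, -2048/2835, …
g: a_k = -1, -3, -9, -27, -81, -243, -729, -2187, -6561, -19683, …
h₀=f·g: eliminate ⇒ L₀, order ≤ 1·1.
L = (7 - 12·x) + (-1 + 3·x)·Dx  (order 1).
h: a_k = 1, 7, 29, 293/3, 911/3, 13793/15, 124393/45, 2613277/315, 1120049/45, 211691309/2835, …
ICs: h(0) = 1.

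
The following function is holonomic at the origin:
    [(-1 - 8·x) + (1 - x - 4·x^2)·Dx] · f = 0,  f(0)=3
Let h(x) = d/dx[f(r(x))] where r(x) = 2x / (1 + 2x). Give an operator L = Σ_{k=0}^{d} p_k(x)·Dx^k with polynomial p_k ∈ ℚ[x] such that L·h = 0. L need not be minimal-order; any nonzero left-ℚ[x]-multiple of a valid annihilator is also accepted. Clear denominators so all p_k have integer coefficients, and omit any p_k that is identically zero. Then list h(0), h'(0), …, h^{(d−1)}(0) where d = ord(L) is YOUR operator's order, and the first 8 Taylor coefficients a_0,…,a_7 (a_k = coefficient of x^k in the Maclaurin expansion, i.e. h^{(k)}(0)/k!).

f: a_k = 3, 3, 15, 27, 87, 195, 543, 1323, …
Substitute x→r, Dx→(1/r')Dx; clear ⇒ L₀.
Differentiate: ansatz ord ≤ ord L₀ ⇒ L.
L = (16 + 96·x + 960·x^2 + 1152·x^3) + (-1 - 22·x - 60·x^2 + 248·x^3 + 576·x^4)·Dx  (order 1).
h: a_k = 6, 96, 0, 3072, -7680, 92160, -387072, 2850816, …
ICs: h(0) = 6.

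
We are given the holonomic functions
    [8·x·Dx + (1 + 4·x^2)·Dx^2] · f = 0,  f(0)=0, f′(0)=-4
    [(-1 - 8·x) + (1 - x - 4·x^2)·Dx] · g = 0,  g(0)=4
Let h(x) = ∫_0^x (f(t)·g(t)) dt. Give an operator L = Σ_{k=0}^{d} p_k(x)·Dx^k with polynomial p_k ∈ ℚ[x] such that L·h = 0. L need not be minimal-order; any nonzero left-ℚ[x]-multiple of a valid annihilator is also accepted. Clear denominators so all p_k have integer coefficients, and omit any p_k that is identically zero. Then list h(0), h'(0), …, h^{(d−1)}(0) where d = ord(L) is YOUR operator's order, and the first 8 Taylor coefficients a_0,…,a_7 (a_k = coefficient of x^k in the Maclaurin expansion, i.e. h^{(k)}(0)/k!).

L = (8 + 8·x + 96·x^2)·Dx + (2 + 8·x + 16·x^2 + 96·x^3)·Dx^2 + (-1 + x + 4·x^3 + 16·x^4)·Dx^3  (order 3).
h: a_k = 0, 0, -8, -16/3, -44/3, -368/15, -3064/45, -4496/35, …
ICs: h(0) = 0, h′(0) = 0, h′′(0) = -16.

f: a_k = 0, -4, 0, 16/3, 0, -64/5, 0, 256/7, …
g: a_k = 4, 4, 20, 36, 116, 260, 724, 1764, …
L₀ := L_f ⊗_s L_g (sym. prod.), ord ≤ 2.
Integrate: L := L₀·Dx.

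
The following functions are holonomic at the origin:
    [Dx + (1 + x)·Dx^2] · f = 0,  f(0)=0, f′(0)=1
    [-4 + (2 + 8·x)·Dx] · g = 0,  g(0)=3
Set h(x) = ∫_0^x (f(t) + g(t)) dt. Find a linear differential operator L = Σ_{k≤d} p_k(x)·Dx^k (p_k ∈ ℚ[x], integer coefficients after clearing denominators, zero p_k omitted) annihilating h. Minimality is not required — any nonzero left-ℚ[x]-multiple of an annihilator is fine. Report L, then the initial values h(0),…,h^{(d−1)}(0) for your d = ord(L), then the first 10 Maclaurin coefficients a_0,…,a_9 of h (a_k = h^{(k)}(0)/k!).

f: a_k = 0, 1, -1/2, 1/3, -1/4, 1/5, -1/6, 1/7, -1/8, 1/9, …
g: a_k = 3, 6, -6, 12, -30, 84, -252, 792, -2574, 8580, …
Weyl lclm of L_f,L_g ⇒ L₀ (ord ≤ 3).
h=∫h₀ ⇒ L = L₀·Dx.
L = (-8 + 4·x)·Dx^2 + (-10 - 8·x + 20·x^2)·Dx^3 + (-1 - 3·x + 6·x^2 + 8·x^3)·Dx^4  (order 4).
h: a_k = 0, 3, 7/2, -13/6, 37/12, -121/20, 421/30, -1513/42, 5545/56, -20593/72, …
ICs: h(0) = 0, h′(0) = 3, h′′(0) = 7, h′′′(0) = -13.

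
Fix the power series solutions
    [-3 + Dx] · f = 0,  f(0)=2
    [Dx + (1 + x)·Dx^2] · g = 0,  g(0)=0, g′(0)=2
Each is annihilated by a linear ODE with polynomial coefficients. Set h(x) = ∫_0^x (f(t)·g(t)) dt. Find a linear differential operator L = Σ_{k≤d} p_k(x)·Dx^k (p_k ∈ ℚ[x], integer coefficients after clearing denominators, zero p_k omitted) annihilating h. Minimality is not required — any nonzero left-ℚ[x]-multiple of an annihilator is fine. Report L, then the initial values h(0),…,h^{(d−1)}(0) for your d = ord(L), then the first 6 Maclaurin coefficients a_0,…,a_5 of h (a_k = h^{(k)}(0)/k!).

f: a_k = 2, 6, 9, 9, 27/4, 81/20, …
g: a_k = 0, 2, -1, 2/3, -1/2, 2/5, …
L₀ := L_f ⊗_s L_g (sym. prod.), ord ≤ 2.
∫: right-multiply L₀ by Dx.
L = (6 + 9·x)·Dx + (-5 - 6·x)·Dx^2 + (1 + x)·Dx^3  (order 3).
h: a_k = 0, 0, 2, 10/3, 10/3, 12/5, …
ICs: h(0) = 0, h′(0) = 0, h′′(0) = 4.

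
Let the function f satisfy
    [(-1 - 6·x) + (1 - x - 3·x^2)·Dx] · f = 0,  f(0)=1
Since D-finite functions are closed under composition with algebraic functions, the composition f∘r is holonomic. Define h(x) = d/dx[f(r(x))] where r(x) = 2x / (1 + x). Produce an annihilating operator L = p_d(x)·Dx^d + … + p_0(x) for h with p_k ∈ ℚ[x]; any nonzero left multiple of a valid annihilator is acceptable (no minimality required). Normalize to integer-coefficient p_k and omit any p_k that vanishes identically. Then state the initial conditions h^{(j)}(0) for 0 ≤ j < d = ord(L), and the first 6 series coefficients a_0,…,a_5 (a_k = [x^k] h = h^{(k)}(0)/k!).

f: a_k = 1, 1, 4, 7, 19, 40, …
h₀=f(r): pull back L_f along r ⇒ L₀.
h=h₀': d/dx-closure on L₀ ⇒ L.
L = (14 + 78·x + 546·x^2 + 338·x^3) + (-1 - 14·x + 182·x^3 + 169·x^4)·Dx  (order 1).
h: a_k = 2, 28, 78, 728, 1690, 14196, …
ICs: h(0) = 2.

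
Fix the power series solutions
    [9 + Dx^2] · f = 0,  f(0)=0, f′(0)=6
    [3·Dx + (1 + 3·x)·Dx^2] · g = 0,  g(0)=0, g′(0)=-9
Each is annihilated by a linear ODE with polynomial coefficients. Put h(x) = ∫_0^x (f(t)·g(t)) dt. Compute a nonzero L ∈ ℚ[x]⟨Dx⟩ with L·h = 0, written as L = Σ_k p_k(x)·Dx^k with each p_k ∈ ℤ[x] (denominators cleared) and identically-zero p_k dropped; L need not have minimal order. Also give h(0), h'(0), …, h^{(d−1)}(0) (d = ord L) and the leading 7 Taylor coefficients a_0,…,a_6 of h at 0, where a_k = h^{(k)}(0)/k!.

f: a_k = 0, 6, 0, -9, 0, 81/20, 0, …
g: a_k = 0, -9, 27/2, -27, 243/4, -729/5, 729/2, …
h₀=f·g: eliminate ⇒ L₀, order ≤ 2·2.
h=∫₀ˣh₀: take L = L₀·Dx.
L = (-81 + 486·x + 4617·x^2 + 11664·x^3 + 8748·x^4)·Dx + (36 + 540·x + 1944·x^2 + 1944·x^3)·Dx^2 + (180·x + 1134·x^2 + 2592·x^3 + 1944·x^4)·Dx^3 + (4 + 60·x + 216·x^2 + 216·x^3)·Dx^4 + (1 + 14·x + 69·x^2 + 144·x^3 + 108·x^4)·Dx^5  (order 5).
h: a_k = 0, 0, 0, -18, 81/4, -81/5, 81/2, …
ICs: h(0) = 0, h′(0) = 0, h′′(0) = 0, h′′′(0) = -108, h′′′′(0) = 486.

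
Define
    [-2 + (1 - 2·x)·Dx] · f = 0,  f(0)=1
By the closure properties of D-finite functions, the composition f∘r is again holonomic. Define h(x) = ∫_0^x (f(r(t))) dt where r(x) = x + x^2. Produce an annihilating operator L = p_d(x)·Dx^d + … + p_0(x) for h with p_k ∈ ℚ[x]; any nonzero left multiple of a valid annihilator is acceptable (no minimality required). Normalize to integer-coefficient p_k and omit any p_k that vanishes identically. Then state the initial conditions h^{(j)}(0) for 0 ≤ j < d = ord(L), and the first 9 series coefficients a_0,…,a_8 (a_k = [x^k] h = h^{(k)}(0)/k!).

L = (2 + 4·x)·Dx + (-1 + 2·x + 2·x^2)·Dx^2  (order 2).
h: a_k = 0, 1, 1, 2, 4, 44/5, 20, 328/7, 112, …
ICs: h(0) = 0, h′(0) = 1.

f: a_k = 1, 2, 4, 8, 16, 32, 64, 128, 256, …
L₀ from L_f via x↦r, Dx↦r'^{-1}Dx.
h=∫h₀ ⇒ L = L₀·Dx.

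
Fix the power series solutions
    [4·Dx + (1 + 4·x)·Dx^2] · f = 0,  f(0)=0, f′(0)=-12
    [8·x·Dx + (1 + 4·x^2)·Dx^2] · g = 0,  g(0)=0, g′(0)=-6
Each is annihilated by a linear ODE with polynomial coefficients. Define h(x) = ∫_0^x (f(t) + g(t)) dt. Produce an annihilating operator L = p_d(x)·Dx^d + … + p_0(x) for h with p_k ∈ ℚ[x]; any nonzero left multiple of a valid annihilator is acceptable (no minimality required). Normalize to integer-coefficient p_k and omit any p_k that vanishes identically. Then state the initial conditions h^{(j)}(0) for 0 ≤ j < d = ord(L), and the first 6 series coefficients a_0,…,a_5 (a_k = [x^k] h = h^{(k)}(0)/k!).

f: a_k = 0, -12, 24, -64, 192, -3072/5, …
g: a_k = 0, -6, 0, 8, 0, -96/5, …
Weyl lclm of L_f,L_g ⇒ L₀ (ord ≤ 4).
∫: right-multiply L₀ by Dx.
L = (-8 - 96·x + 96·x^2 + 128·x^3)·Dx^2 + (-10 - 16·x - 72·x^2 + 192·x^3 + 256·x^4)·Dx^3 + (-1 - 2·x + 8·x^2 + 8·x^3 + 48·x^4 + 64·x^5)·Dx^4  (order 4).
h: a_k = 0, 0, -9, 8, -14, 192/5, …
ICs: h(0) = 0, h′(0) = 0, h′′(0) = -18, h′′′(0) = 48.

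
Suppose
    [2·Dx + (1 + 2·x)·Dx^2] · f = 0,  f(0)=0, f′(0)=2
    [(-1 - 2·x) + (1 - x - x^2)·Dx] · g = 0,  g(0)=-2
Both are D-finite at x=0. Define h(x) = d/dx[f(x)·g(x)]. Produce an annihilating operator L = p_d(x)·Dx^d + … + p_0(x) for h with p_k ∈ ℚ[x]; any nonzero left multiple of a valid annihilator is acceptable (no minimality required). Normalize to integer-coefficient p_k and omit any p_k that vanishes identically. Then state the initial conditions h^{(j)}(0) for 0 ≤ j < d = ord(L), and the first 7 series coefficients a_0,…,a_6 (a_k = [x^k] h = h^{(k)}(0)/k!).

L = (14 + 36·x + 36·x^2) + (1 + 16·x + 42·x^2 + 28·x^3)·Dx + (-1 - 3·x + x^2 + 8·x^3 + 4·x^4)·Dx^2  (order 2).
h: a_k = -4, 0, -28, -16/3, -352/3, -104/5, -6668/15, …
ICs: h(0) = -4, h′(0) = 0.

f: a_k = 0, 2, -2, 8/3, -4, 32/5, -32/3, …
g: a_k = -2, -2, -4, -6, -10, -16, -26, …
h₀=f·g: eliminate ⇒ L₀, order ≤ 2·1.
h₀' ⇒ L via d/dx closure of L₀.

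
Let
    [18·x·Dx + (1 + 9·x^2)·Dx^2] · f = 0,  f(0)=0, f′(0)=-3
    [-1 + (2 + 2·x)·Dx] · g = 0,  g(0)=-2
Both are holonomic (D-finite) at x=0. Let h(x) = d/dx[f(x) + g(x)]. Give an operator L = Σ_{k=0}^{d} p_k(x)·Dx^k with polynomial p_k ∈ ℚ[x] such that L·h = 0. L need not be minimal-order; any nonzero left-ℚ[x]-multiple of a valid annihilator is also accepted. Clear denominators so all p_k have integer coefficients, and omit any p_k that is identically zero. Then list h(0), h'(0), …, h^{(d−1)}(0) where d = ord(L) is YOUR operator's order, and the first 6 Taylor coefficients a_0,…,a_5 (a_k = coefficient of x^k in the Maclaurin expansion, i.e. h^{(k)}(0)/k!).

L = (-36 - 90·x + 972·x^2 + 486·x^3) + (-75 - 144·x + 1818·x^2 + 3888·x^3 + 1701·x^4)·Dx + (-2 + 70·x + 108·x^2 + 684·x^3 + 1134·x^4 + 486·x^5)·Dx^2  (order 2).
h: a_k = -4, 1/2, 213/8, 5/16, -31139/128, 63/256, …
ICs: h(0) = -4, h′(0) = 1/2.

f: a_k = 0, -3, 0, 9, 0, -243/5, …
g: a_k = -2, -1, 1/4, -1/8, 5/64, -7/128, …
f+g: L₀ = lclm(L_f,L_g), ord ≤ 2+1.
h₀' ⇒ L via d/dx closure of L₀.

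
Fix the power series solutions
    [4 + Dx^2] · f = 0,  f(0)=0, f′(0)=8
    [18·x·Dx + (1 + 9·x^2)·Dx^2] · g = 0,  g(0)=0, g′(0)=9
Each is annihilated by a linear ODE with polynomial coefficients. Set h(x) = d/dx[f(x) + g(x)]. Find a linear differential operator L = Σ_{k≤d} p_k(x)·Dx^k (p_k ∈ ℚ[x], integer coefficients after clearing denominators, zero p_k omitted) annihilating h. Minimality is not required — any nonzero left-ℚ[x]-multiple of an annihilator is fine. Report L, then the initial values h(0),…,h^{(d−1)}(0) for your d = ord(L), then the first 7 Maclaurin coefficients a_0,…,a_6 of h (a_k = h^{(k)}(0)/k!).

L = (-3744·x + 37584·x^3 + 11664·x^5) + (-28 + 864·x^2 + 10692·x^4 + 5832·x^6)·Dx + (-936·x + 9396·x^3 + 2916·x^5)·Dx^2 + (-7 + 216·x^2 + 2673·x^4 + 1458·x^6)·Dx^3  (order 3).
h: a_k = 17, 0, -97, 0, 2203/3, 0, -295277/45, …
ICs: h(0) = 17, h′(0) = 0, h′′(0) = -194.

f: a_k = 0, 8, 0, -16/3, 0, 16/15, 0, …
g: a_k = 0, 9, 0, -27, 0, 729/5, 0, …
f+g: L₀ = lclm(L_f,L_g), ord ≤ 2+2.
Differentiate: ansatz ord ≤ ord L₀ ⇒ L.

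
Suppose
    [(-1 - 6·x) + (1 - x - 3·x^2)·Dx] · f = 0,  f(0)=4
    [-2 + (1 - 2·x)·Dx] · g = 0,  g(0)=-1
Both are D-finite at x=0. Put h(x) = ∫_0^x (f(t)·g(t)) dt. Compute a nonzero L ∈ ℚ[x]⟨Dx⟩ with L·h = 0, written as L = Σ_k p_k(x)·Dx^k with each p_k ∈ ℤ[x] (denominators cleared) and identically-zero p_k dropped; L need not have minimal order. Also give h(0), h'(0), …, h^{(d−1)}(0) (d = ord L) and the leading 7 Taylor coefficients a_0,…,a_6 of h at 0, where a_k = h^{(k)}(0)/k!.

L = (-3 - 2·x + 18·x^2)·Dx + (1 - 3·x - x^2 + 6·x^3)·Dx^2  (order 2).
h: a_k = 0, -4, -6, -40/3, -27, -292/5, -124, …
ICs: h(0) = 0, h′(0) = -4.

f: a_k = 4, 4, 16, 28, 76, 160, 388, …
g: a_k = -1, -2, -4, -8, -16, -32, -64, …
Sym-product of L_f,L_g gives L₀ (≤ ord 1).
Integrate: L := L₀·Dx.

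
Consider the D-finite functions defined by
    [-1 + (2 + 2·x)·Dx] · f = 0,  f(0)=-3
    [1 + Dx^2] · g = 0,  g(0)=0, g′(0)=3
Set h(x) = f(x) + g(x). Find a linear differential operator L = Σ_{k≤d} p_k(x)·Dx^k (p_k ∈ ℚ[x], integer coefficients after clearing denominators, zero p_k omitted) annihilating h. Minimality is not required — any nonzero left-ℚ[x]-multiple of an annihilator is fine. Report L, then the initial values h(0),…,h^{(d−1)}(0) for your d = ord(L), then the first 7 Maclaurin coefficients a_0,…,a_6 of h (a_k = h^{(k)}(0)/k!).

L = (-7 - 8·x - 4·x^2) + (6 + 22·x + 24·x^2 + 8·x^3)·Dx + (-7 - 8·x - 4·x^2)·Dx^2 + (6 + 22·x + 24·x^2 + 8·x^3)·Dx^3  (order 3).
h: a_k = -3, 3/2, 3/8, -11/16, 15/128, -73/1280, 63/1024, …
ICs: h(0) = -3, h′(0) = 3/2, h′′(0) = 3/4.

f: a_k = -3, -3/2, 3/8, -3/16, 15/128, -21/256, 63/1024, …
g: a_k = 0, 3, 0, -1/2, 0, 1/40, 0, …
h₀=f+g: left-lcm gives L₀, ord ≤ 3.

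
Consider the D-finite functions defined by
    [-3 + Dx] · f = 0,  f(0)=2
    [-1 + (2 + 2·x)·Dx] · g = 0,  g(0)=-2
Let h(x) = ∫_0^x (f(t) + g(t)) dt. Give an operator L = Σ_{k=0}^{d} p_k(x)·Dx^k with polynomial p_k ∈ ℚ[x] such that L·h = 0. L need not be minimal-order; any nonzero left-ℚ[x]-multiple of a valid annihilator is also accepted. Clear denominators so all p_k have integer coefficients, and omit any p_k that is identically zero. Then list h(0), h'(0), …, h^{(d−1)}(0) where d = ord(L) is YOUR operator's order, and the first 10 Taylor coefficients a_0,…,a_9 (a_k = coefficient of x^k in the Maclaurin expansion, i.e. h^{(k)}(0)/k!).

L = (21 + 18·x)·Dx + (-37 - 72·x - 36·x^2)·Dx^2 + (10 + 22·x + 12·x^2)·Dx^3  (order 3).
h: a_k = 0, 0, 5/2, 37/12, 71/32, 437/320, 2557/3840, 5289/17920, 29949/286720, 67213/1720320, …
ICs: h(0) = 0, h′(0) = 0, h′′(0) = 5.

f: a_k = 2, 6, 9, 9, 27/4, 81/20, 81/40, 243/280, 729/2240, 243/2240, …
g: a_k = -2, -1, 1/4, -1/8, 5/64, -7/128, 21/512, -33/1024, 429/16384, -715/32768, …
Weyl lclm of L_f,L_g ⇒ L₀ (ord ≤ 2).
h=∫h₀ ⇒ L = L₀·Dx.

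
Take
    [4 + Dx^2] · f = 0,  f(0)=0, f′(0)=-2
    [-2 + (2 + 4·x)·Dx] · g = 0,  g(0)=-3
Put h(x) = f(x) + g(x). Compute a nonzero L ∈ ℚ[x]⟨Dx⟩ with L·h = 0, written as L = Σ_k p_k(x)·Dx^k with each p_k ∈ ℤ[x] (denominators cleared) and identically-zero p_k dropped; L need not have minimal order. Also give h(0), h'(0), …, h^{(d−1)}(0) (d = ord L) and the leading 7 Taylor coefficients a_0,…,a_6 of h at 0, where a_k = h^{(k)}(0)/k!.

f: a_k = 0, -2, 0, 4/3, 0, -4/15, 0, …
g: a_k = -3, -3, 3/2, -3/2, 15/8, -21/8, 63/16, …
Weyl lclm of L_f,L_g ⇒ L₀ (ord ≤ 3).
L = (-28 - 64·x - 64·x^2) + (12 + 88·x + 192·x^2 + 128·x^3)·Dx + (-7 - 16·x - 16·x^2)·Dx^2 + (3 + 22·x + 48·x^2 + 32·x^3)·Dx^3  (order 3).
h: a_k = -3, -5, 3/2, -1/6, 15/8, -347/120, 63/16, …
ICs: h(0) = -3, h′(0) = -5, h′′(0) = 3.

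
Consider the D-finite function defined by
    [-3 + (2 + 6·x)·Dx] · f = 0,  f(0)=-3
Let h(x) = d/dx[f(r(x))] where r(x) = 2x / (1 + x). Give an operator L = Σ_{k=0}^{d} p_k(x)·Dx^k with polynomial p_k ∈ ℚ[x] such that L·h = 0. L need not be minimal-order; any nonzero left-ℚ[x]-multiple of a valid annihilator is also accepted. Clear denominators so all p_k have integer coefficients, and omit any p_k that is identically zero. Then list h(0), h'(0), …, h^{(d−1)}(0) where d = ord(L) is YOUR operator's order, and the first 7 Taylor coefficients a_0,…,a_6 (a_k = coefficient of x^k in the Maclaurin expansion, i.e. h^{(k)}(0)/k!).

L = (-5 - 14·x) + (-1 - 8·x - 7·x^2)·Dx  (order 1).
h: a_k = -9, 45, -459/2, 2583/2, -62055/8, 386883/8, -4934475/16, …
ICs: h(0) = -9.

f: a_k = -3, -9/2, 27/8, -81/16, 1215/128, -5103/256, 45927/1024, …
Substitute x→r, Dx→(1/r')Dx; clear ⇒ L₀.
h₀' ⇒ L via d/dx closure of L₀.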